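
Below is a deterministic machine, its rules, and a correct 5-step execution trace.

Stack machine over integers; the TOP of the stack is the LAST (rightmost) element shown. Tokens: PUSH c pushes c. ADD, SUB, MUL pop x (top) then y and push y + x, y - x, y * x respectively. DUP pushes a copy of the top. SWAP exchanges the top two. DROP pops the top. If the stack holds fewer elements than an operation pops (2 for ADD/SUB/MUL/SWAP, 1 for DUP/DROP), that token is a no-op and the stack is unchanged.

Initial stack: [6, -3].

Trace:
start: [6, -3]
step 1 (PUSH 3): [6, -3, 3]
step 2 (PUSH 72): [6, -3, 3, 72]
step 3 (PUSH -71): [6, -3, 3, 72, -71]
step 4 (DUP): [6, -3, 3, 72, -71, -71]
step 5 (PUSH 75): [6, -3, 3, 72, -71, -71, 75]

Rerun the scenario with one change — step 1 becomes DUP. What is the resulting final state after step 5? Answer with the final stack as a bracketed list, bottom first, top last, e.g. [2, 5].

[6, -3, -3, 72, -71, -71, 75]

(re-executing from step 1 with the substitution; state before step 1: [6, -3])
step 1 (DUP): [6, -3, -3]
step 2 (PUSH 72): [6, -3, -3, 72]
step 3 (PUSH -71): [6, -3, -3, 72, -71]
step 4 (DUP): [6, -3, -3, 72, -71, -71]
step 5 (PUSH 75): [6, -3, -3, 72, -71, -71, 75]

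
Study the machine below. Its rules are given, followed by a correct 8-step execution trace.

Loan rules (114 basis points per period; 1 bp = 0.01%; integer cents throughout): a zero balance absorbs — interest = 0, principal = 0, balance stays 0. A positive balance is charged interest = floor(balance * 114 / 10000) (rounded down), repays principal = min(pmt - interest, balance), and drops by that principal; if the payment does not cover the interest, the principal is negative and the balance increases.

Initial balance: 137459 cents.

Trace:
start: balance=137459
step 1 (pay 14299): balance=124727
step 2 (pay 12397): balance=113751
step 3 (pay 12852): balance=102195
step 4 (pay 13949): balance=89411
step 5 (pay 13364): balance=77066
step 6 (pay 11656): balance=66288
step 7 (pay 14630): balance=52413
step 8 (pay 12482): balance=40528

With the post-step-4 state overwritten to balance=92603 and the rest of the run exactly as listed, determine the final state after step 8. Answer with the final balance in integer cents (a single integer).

state after step 4 := balance=92603
step 5 (pay 13364): balance=80294
step 6 (pay 11656): balance=69553
step 7 (pay 14630): balance=55715
step 8 (pay 12482): balance=43868

43868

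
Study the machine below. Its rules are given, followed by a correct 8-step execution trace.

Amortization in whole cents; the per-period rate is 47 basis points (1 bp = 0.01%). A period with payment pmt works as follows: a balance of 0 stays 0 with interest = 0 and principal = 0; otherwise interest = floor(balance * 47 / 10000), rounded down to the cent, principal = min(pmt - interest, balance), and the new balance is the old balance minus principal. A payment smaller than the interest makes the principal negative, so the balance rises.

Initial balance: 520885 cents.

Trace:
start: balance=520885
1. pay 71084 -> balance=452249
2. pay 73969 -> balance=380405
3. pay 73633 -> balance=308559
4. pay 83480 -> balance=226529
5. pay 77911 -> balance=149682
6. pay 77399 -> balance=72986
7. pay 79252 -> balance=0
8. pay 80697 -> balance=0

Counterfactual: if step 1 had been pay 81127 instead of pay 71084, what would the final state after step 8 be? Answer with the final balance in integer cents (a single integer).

(re-executing from step 1 with the substitution; state before step 1: balance=520885)
1. pay 81127 -> balance=442206
2. pay 73969 -> balance=370315
3. pay 73633 -> balance=298422
4. pay 83480 -> balance=216344
5. pay 77911 -> balance=139449
6. pay 77399 -> balance=62705
7. pay 79252 -> balance=0
8. pay 80697 -> balance=0

0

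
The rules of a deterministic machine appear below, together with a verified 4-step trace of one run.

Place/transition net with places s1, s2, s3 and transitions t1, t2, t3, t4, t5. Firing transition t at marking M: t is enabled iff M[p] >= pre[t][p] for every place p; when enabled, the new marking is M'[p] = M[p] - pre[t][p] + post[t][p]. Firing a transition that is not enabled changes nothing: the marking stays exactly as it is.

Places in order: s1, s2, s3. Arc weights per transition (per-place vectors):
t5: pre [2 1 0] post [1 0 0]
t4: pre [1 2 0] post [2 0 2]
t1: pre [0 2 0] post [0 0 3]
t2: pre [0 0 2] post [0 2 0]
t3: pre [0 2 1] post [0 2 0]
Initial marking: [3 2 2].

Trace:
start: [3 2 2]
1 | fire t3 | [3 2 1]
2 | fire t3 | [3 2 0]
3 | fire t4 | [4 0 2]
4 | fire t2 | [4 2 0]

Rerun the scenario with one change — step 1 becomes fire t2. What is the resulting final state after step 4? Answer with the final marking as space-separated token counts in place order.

4 4 0

(re-executing from step 1 with the substitution; state before step 1: [3 2 2])
1 | fire t2 | [3 4 0]
2 | fire t3 | [3 4 0]
3 | fire t4 | [4 2 2]
4 | fire t2 | [4 4 0]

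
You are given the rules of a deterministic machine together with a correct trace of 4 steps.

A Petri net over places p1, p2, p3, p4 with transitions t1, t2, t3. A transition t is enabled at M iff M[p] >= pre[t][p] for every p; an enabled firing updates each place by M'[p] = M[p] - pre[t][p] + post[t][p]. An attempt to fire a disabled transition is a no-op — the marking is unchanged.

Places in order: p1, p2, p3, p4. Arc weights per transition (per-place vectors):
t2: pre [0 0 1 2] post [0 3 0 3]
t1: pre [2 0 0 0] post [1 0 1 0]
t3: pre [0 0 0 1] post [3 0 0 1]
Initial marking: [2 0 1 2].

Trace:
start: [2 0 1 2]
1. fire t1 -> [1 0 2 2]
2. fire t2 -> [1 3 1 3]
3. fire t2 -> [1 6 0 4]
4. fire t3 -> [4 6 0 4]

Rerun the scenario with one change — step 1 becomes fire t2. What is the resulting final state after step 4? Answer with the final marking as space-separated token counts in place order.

(re-executing from step 1 with the substitution; state before step 1: [2 0 1 2])
1. fire t2 -> [2 3 0 3]
2. fire t2 -> [2 3 0 3]
3. fire t2 -> [2 3 0 3]
4. fire t3 -> [5 3 0 3]

5 3 0 3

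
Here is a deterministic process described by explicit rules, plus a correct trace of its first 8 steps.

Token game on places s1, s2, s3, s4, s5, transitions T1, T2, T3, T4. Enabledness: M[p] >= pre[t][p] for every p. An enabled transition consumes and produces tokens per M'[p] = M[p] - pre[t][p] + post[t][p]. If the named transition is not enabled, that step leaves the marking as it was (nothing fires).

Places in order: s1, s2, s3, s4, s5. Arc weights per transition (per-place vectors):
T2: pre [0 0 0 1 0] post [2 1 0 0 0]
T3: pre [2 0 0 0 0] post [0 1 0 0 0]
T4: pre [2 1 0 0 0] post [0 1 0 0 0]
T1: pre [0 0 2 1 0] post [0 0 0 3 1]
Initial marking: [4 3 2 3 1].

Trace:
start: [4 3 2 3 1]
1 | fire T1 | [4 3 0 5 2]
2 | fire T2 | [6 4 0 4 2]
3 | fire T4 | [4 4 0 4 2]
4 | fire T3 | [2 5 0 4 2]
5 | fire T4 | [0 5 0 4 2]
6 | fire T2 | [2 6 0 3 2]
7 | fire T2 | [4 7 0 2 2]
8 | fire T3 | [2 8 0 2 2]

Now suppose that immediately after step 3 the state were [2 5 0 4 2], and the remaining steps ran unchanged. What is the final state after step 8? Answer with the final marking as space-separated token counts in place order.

2 9 0 2 2

state after step 3 := [2 5 0 4 2]
4 | fire T3 | [0 6 0 4 2]
5 | fire T4 | [0 6 0 4 2]
6 | fire T2 | [2 7 0 3 2]
7 | fire T2 | [4 8 0 2 2]
8 | fire T3 | [2 9 0 2 2]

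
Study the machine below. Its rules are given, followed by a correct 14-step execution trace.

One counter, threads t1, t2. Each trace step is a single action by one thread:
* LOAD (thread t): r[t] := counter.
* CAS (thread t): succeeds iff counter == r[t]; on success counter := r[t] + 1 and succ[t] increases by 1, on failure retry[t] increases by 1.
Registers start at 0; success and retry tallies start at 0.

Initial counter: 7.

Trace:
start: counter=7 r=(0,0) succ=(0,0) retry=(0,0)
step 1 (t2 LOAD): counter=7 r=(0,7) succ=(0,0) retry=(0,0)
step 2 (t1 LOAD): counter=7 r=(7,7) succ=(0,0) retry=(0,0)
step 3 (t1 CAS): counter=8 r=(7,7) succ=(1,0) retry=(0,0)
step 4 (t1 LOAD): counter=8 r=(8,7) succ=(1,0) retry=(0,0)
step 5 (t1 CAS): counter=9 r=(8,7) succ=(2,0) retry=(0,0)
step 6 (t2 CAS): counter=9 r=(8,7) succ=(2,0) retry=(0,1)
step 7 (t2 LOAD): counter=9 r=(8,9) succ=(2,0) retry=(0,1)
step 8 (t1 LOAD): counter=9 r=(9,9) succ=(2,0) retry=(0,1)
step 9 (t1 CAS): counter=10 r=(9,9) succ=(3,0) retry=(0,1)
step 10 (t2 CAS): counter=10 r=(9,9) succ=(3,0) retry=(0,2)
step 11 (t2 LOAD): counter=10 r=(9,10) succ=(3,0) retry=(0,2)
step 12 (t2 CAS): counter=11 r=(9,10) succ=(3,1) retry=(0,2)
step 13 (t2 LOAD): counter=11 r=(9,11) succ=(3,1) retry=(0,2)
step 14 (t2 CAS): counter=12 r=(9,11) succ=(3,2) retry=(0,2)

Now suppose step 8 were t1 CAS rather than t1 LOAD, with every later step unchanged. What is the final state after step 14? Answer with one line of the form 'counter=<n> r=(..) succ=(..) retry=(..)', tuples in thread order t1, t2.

counter=12 r=(8,11) succ=(2,3) retry=(2,1)

(re-executing from step 8 with the substitution; state before step 8: counter=9 r=(8,9) succ=(2,0) retry=(0,1))
step 8 (t1 CAS): counter=9 r=(8,9) succ=(2,0) retry=(1,1)
step 9 (t1 CAS): counter=9 r=(8,9) succ=(2,0) retry=(2,1)
step 10 (t2 CAS): counter=10 r=(8,9) succ=(2,1) retry=(2,1)
step 11 (t2 LOAD): counter=10 r=(8,10) succ=(2,1) retry=(2,1)
step 12 (t2 CAS): counter=11 r=(8,10) succ=(2,2) retry=(2,1)
step 13 (t2 LOAD): counter=11 r=(8,11) succ=(2,2) retry=(2,1)
step 14 (t2 CAS): counter=12 r=(8,11) succ=(2,3) retry=(2,1)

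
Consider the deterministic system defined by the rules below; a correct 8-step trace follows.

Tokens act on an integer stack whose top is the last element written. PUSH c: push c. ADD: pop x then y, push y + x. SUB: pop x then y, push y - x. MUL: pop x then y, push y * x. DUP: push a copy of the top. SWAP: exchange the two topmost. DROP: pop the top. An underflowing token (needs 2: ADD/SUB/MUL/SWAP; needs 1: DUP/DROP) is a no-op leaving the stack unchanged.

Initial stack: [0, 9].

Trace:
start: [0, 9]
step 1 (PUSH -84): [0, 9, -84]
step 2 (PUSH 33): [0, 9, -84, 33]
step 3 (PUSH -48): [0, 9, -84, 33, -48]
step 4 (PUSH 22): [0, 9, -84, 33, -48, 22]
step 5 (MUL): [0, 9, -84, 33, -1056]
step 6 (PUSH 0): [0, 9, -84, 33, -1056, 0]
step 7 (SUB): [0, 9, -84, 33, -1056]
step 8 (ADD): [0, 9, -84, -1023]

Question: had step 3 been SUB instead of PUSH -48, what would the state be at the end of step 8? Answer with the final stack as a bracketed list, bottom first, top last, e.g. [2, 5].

(re-executing from step 3 with the substitution; state before step 3: [0, 9, -84, 33])
step 3 (SUB): [0, 9, -117]
step 4 (PUSH 22): [0, 9, -117, 22]
step 5 (MUL): [0, 9, -2574]
step 6 (PUSH 0): [0, 9, -2574, 0]
step 7 (SUB): [0, 9, -2574]
step 8 (ADD): [0, -2565]

[0, -2565]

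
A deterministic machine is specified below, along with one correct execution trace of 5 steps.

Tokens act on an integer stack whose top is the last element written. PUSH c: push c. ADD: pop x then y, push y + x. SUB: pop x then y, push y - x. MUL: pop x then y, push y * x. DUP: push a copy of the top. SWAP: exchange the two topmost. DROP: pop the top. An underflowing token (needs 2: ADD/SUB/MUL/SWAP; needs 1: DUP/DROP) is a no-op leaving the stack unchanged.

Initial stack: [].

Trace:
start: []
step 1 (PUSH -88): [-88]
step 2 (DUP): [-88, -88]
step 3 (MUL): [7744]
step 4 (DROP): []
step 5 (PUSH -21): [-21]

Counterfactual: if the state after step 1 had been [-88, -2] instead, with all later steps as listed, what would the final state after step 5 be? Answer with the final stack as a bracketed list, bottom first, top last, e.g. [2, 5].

state after step 1 := [-88, -2]
step 2 (DUP): [-88, -2, -2]
step 3 (MUL): [-88, 4]
step 4 (DROP): [-88]
step 5 (PUSH -21): [-88, -21]

[-88, -21]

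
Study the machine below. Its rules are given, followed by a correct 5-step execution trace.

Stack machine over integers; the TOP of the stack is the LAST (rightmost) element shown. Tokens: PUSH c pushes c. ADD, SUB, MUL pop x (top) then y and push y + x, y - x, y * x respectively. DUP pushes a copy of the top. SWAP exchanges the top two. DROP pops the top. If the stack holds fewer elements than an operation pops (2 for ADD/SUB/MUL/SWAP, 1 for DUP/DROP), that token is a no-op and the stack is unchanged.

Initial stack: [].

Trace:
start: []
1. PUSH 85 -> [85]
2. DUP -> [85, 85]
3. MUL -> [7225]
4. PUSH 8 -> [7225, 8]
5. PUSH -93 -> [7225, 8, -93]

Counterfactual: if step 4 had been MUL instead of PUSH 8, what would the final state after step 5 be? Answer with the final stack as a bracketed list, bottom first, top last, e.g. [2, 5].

(re-executing from step 4 with the substitution; state before step 4: [7225])
4. MUL -> [7225]
5. PUSH -93 -> [7225, -93]

[7225, -93]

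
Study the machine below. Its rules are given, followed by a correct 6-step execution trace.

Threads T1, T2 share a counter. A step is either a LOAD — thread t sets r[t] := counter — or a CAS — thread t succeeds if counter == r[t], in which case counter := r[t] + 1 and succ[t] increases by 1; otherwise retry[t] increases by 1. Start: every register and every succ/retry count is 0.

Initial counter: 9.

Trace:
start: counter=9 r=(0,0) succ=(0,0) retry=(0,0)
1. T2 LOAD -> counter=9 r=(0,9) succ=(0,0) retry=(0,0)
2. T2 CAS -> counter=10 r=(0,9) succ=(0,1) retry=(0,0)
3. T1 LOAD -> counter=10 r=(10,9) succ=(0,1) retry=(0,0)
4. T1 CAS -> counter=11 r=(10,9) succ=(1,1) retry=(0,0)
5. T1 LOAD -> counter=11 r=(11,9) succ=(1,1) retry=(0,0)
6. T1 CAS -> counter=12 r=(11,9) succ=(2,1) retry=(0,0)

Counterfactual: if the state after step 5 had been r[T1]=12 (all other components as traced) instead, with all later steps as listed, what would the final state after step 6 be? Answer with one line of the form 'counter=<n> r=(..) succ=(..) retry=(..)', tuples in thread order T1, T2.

state after step 5 := counter=11 r=(12,9) succ=(1,1) retry=(0,0)
6. T1 CAS -> counter=11 r=(12,9) succ=(1,1) retry=(1,0)

counter=11 r=(12,9) succ=(1,1) retry=(1,0)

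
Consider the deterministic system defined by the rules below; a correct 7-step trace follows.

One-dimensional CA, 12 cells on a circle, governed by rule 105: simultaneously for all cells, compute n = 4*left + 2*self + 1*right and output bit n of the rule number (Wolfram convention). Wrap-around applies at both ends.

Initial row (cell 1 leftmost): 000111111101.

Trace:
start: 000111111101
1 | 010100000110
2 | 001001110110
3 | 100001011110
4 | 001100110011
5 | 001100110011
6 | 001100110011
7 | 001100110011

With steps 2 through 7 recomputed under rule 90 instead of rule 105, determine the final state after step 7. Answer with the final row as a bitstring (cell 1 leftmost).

110101011000

(re-executing steps 2..7 under rule 90; state before step 2: 010100000110)
2 | 100010001111
3 | 110101011000
4 | 110000011101
5 | 011000110101
6 | 011101110000
7 | 110101011000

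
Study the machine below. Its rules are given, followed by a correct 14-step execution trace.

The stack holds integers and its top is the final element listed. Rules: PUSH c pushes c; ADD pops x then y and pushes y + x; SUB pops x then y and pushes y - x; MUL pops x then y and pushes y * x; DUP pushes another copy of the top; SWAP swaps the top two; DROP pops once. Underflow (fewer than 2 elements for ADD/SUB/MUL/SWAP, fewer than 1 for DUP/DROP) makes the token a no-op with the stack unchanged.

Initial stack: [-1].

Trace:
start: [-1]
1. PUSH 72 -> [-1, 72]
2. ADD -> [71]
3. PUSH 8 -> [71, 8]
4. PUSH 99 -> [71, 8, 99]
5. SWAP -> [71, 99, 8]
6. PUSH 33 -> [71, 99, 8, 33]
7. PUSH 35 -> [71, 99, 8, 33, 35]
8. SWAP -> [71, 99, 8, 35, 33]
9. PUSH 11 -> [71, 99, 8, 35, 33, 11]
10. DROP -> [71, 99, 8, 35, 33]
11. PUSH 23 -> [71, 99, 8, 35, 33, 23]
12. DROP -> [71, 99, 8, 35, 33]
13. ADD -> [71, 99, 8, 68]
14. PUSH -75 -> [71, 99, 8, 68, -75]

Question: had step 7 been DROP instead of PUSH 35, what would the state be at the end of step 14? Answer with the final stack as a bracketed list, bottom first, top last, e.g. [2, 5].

(re-executing from step 7 with the substitution; state before step 7: [71, 99, 8, 33])
7. DROP -> [71, 99, 8]
8. SWAP -> [71, 8, 99]
9. PUSH 11 -> [71, 8, 99, 11]
10. DROP -> [71, 8, 99]
11. PUSH 23 -> [71, 8, 99, 23]
12. DROP -> [71, 8, 99]
13. ADD -> [71, 107]
14. PUSH -75 -> [71, 107, -75]

[71, 107, -75]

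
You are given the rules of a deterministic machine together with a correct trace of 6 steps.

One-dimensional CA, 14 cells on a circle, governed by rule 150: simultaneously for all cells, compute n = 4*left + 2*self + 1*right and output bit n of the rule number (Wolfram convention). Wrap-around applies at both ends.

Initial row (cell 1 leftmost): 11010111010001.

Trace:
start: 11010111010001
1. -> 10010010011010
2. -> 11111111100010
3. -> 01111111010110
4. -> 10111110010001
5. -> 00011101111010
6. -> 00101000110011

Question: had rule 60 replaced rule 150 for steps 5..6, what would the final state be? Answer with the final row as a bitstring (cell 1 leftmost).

(re-executing steps 5..6 under rule 60; state before step 5: 10111110010001)
5. -> 01100001011001
6. -> 11010001110101

11010001110101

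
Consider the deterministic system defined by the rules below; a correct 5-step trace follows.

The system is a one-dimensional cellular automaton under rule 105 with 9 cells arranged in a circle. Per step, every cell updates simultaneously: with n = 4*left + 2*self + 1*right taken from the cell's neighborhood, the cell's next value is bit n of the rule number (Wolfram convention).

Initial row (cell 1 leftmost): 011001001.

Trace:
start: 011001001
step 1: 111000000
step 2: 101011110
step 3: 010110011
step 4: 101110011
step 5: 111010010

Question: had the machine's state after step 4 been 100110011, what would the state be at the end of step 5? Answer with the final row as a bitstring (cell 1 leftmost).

state after step 4 := 100110011
step 5: 100110010

100110010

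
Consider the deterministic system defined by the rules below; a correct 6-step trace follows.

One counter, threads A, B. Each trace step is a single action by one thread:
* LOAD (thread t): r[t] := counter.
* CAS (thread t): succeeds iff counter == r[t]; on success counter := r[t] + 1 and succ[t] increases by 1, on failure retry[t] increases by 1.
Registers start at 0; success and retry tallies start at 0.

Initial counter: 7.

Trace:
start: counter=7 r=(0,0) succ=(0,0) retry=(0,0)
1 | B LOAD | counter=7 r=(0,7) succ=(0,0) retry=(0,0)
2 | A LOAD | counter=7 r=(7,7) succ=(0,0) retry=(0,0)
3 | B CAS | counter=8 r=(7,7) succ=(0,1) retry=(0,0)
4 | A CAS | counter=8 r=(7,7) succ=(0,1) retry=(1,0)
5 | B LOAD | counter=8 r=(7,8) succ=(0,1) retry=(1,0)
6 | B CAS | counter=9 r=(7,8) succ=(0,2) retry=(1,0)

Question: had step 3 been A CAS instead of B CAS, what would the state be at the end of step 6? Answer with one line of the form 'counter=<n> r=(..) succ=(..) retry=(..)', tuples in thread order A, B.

counter=9 r=(7,8) succ=(1,1) retry=(1,0)

(re-executing from step 3 with the substitution; state before step 3: counter=7 r=(7,7) succ=(0,0) retry=(0,0))
3 | A CAS | counter=8 r=(7,7) succ=(1,0) retry=(0,0)
4 | A CAS | counter=8 r=(7,7) succ=(1,0) retry=(1,0)
5 | B LOAD | counter=8 r=(7,8) succ=(1,0) retry=(1,0)
6 | B CAS | counter=9 r=(7,8) succ=(1,1) retry=(1,0)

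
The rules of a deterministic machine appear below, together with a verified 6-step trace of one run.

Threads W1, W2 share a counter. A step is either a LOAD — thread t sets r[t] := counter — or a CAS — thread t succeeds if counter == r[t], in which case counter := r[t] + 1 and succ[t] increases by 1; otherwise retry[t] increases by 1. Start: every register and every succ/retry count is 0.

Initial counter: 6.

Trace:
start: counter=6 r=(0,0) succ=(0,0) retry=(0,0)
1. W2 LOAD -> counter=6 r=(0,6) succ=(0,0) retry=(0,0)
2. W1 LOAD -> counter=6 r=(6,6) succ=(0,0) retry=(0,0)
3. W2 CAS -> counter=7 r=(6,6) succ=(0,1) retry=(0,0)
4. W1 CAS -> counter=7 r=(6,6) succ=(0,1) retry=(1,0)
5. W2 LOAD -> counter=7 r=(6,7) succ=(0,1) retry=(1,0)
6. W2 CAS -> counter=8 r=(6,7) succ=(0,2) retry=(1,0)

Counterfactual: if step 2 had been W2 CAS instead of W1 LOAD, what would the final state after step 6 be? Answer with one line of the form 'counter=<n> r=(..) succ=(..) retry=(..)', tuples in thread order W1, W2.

(re-executing from step 2 with the substitution; state before step 2: counter=6 r=(0,6) succ=(0,0) retry=(0,0))
2. W2 CAS -> counter=7 r=(0,6) succ=(0,1) retry=(0,0)
3. W2 CAS -> counter=7 r=(0,6) succ=(0,1) retry=(0,1)
4. W1 CAS -> counter=7 r=(0,6) succ=(0,1) retry=(1,1)
5. W2 LOAD -> counter=7 r=(0,7) succ=(0,1) retry=(1,1)
6. W2 CAS -> counter=8 r=(0,7) succ=(0,2) retry=(1,1)

counter=8 r=(0,7) succ=(0,2) retry=(1,1)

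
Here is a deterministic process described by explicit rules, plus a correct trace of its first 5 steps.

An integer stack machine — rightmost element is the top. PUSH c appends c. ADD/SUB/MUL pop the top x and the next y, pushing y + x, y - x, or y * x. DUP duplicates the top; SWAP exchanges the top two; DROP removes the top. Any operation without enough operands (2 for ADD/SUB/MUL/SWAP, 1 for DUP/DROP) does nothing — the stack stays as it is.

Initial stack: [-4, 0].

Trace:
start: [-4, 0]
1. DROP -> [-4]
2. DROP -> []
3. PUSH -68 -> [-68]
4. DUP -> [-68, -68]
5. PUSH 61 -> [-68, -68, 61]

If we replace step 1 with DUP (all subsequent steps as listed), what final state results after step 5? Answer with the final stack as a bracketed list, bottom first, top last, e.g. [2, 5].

[-4, 0, -68, -68, 61]

(re-executing from step 1 with the substitution; state before step 1: [-4, 0])
1. DUP -> [-4, 0, 0]
2. DROP -> [-4, 0]
3. PUSH -68 -> [-4, 0, -68]
4. DUP -> [-4, 0, -68, -68]
5. PUSH 61 -> [-4, 0, -68, -68, 61]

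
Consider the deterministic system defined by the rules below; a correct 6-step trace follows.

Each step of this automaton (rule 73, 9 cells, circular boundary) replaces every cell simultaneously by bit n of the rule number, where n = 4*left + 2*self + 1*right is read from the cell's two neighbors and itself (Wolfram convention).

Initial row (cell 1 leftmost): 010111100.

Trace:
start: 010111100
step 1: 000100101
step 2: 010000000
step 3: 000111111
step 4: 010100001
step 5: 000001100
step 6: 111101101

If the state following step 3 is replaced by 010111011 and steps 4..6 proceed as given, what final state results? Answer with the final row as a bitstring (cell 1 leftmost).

state after step 3 := 010111011
step 4: 000101011
step 5: 010000011
step 6: 000111011

000111011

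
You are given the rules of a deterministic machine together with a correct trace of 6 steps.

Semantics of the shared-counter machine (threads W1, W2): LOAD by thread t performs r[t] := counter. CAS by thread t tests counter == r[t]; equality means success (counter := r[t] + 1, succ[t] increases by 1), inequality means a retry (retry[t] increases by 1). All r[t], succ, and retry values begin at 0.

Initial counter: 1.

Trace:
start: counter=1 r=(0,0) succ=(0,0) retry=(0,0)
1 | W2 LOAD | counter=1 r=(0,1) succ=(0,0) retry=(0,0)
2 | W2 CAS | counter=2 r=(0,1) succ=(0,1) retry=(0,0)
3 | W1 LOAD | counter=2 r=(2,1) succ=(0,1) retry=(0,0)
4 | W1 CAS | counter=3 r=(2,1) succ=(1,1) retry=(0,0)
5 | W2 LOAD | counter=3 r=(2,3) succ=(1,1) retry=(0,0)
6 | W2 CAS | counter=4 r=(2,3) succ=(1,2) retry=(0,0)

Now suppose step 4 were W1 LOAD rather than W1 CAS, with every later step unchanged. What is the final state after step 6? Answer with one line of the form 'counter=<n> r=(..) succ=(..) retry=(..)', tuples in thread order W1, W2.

(re-executing from step 4 with the substitution; state before step 4: counter=2 r=(2,1) succ=(0,1) retry=(0,0))
4 | W1 LOAD | counter=2 r=(2,1) succ=(0,1) retry=(0,0)
5 | W2 LOAD | counter=2 r=(2,2) succ=(0,1) retry=(0,0)
6 | W2 CAS | counter=3 r=(2,2) succ=(0,2) retry=(0,0)

counter=3 r=(2,2) succ=(0,2) retry=(0,0)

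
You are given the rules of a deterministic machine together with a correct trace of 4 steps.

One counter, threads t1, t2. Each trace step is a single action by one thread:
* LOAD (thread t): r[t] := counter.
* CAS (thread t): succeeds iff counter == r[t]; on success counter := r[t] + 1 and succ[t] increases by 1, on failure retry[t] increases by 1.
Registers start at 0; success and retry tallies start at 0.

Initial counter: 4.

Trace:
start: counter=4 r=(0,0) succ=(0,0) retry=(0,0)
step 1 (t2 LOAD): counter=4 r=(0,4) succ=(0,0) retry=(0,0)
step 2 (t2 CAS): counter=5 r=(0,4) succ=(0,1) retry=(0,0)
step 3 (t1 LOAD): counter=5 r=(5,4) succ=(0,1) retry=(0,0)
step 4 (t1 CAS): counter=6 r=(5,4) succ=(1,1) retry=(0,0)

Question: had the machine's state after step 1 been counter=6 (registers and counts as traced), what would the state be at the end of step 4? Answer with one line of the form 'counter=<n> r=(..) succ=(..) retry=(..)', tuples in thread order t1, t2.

counter=7 r=(6,4) succ=(1,0) retry=(0,1)

state after step 1 := counter=6 r=(0,4) succ=(0,0) retry=(0,0)
step 2 (t2 CAS): counter=6 r=(0,4) succ=(0,0) retry=(0,1)
step 3 (t1 LOAD): counter=6 r=(6,4) succ=(0,0) retry=(0,1)
step 4 (t1 CAS): counter=7 r=(6,4) succ=(1,0) retry=(0,1)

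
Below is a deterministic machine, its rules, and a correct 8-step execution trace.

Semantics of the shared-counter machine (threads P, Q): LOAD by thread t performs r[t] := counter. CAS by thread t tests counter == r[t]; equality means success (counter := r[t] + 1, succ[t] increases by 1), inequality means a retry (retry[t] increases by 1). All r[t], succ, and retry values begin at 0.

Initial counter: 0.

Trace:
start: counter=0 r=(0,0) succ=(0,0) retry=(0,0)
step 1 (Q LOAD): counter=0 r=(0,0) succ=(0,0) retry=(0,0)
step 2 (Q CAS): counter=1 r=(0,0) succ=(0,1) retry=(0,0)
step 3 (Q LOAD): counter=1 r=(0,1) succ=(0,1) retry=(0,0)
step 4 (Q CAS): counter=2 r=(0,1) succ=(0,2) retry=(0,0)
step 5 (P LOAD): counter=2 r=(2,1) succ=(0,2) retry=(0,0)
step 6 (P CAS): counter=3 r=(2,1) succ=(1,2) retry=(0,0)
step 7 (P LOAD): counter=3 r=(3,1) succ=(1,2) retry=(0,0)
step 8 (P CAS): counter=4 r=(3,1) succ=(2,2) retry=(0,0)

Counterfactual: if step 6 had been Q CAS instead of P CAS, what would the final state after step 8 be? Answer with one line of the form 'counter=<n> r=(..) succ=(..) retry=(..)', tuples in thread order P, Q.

(re-executing from step 6 with the substitution; state before step 6: counter=2 r=(2,1) succ=(0,2) retry=(0,0))
step 6 (Q CAS): counter=2 r=(2,1) succ=(0,2) retry=(0,1)
step 7 (P LOAD): counter=2 r=(2,1) succ=(0,2) retry=(0,1)
step 8 (P CAS): counter=3 r=(2,1) succ=(1,2) retry=(0,1)

counter=3 r=(2,1) succ=(1,2) retry=(0,1)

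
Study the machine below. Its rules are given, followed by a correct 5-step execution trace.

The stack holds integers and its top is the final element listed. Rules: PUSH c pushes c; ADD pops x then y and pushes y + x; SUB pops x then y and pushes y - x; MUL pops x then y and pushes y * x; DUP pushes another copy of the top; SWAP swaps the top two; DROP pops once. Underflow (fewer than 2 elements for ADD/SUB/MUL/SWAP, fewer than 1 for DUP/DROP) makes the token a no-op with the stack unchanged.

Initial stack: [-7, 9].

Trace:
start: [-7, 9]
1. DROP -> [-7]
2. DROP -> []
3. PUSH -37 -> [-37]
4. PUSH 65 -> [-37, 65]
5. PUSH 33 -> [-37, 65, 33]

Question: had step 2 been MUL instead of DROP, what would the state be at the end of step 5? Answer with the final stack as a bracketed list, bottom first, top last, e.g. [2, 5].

(re-executing from step 2 with the substitution; state before step 2: [-7])
2. MUL -> [-7]
3. PUSH -37 -> [-7, -37]
4. PUSH 65 -> [-7, -37, 65]
5. PUSH 33 -> [-7, -37, 65, 33]

[-7, -37, 65, 33]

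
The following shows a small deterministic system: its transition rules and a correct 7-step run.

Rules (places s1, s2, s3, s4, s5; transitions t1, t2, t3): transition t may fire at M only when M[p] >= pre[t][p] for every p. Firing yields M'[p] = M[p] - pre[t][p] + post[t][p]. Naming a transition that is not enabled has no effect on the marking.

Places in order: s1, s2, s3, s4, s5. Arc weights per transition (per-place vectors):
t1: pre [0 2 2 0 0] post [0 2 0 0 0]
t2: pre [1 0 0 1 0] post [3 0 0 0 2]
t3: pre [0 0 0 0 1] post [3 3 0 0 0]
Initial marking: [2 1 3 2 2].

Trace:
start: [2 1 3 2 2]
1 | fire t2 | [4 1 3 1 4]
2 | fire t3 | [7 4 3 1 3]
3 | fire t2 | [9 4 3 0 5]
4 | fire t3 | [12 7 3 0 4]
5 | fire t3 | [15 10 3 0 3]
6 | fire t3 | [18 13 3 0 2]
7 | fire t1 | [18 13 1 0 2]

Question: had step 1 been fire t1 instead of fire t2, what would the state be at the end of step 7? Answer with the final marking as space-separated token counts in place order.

16 13 1 1 0

(re-executing from step 1 with the substitution; state before step 1: [2 1 3 2 2])
1 | fire t1 | [2 1 3 2 2]
2 | fire t3 | [5 4 3 2 1]
3 | fire t2 | [7 4 3 1 3]
4 | fire t3 | [10 7 3 1 2]
5 | fire t3 | [13 10 3 1 1]
6 | fire t3 | [16 13 3 1 0]
7 | fire t1 | [16 13 1 1 0]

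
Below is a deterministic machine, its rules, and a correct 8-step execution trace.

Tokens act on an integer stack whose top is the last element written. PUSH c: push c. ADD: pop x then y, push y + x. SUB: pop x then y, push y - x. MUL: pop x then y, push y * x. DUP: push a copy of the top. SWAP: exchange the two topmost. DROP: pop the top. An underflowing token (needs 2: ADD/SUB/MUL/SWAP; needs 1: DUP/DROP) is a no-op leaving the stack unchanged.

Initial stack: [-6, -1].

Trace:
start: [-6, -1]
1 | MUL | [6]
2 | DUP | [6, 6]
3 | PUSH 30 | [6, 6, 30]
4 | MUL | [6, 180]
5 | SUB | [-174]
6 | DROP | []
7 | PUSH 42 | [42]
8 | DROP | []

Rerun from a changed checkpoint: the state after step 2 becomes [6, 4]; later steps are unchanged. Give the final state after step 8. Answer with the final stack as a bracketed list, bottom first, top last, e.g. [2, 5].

state after step 2 := [6, 4]
3 | PUSH 30 | [6, 4, 30]
4 | MUL | [6, 120]
5 | SUB | [-114]
6 | DROP | []
7 | PUSH 42 | [42]
8 | DROP | []

[]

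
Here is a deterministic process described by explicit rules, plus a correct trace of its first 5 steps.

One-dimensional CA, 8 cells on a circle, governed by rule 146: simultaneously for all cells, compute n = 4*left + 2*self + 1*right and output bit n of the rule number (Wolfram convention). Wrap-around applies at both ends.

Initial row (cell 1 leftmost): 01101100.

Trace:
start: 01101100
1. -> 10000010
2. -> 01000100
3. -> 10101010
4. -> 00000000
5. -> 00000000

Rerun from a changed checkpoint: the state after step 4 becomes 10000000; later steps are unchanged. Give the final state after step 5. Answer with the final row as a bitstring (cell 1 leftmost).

01000001

state after step 4 := 10000000
5. -> 01000001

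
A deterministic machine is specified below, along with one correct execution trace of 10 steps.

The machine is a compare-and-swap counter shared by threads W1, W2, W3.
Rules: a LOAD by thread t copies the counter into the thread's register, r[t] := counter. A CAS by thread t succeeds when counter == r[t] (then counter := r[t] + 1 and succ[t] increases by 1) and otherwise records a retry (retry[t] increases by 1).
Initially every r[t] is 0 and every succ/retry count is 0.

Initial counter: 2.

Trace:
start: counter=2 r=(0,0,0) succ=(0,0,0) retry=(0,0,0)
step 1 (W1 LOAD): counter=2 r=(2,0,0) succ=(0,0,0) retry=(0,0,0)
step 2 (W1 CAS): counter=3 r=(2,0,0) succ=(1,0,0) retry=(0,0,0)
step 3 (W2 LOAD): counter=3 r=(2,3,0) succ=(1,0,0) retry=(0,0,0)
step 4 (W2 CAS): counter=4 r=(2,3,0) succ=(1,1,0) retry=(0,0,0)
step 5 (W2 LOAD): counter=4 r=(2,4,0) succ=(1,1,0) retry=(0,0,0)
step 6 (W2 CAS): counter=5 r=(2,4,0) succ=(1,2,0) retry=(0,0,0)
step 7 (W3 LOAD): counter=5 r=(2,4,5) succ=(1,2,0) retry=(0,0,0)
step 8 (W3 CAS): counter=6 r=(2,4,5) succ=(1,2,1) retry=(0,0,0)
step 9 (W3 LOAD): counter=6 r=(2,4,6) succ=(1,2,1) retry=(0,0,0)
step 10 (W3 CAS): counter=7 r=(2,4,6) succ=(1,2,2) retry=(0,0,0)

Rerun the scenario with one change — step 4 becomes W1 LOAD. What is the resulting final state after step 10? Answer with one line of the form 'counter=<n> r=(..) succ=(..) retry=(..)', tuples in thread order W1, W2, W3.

counter=6 r=(3,3,5) succ=(1,1,2) retry=(0,0,0)

(re-executing from step 4 with the substitution; state before step 4: counter=3 r=(2,3,0) succ=(1,0,0) retry=(0,0,0))
step 4 (W1 LOAD): counter=3 r=(3,3,0) succ=(1,0,0) retry=(0,0,0)
step 5 (W2 LOAD): counter=3 r=(3,3,0) succ=(1,0,0) retry=(0,0,0)
step 6 (W2 CAS): counter=4 r=(3,3,0) succ=(1,1,0) retry=(0,0,0)
step 7 (W3 LOAD): counter=4 r=(3,3,4) succ=(1,1,0) retry=(0,0,0)
step 8 (W3 CAS): counter=5 r=(3,3,4) succ=(1,1,1) retry=(0,0,0)
step 9 (W3 LOAD): counter=5 r=(3,3,5) succ=(1,1,1) retry=(0,0,0)
step 10 (W3 CAS): counter=6 r=(3,3,5) succ=(1,1,2) retry=(0,0,0)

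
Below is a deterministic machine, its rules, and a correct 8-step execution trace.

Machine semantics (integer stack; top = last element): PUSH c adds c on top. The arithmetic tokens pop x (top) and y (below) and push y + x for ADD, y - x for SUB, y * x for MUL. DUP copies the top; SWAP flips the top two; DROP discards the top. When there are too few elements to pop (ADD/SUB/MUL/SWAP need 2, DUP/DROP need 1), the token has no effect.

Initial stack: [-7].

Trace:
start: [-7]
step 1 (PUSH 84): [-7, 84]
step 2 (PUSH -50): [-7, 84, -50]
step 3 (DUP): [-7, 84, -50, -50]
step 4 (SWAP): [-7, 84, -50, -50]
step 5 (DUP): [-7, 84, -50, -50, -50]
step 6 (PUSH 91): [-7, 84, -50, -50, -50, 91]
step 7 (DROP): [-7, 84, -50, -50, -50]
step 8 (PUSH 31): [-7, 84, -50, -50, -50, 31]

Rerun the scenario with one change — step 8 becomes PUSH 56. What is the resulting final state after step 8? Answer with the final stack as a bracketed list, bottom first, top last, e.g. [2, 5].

[-7, 84, -50, -50, -50, 56]

(re-executing from step 8 with the substitution; state before step 8: [-7, 84, -50, -50, -50])
step 8 (PUSH 56): [-7, 84, -50, -50, -50, 56]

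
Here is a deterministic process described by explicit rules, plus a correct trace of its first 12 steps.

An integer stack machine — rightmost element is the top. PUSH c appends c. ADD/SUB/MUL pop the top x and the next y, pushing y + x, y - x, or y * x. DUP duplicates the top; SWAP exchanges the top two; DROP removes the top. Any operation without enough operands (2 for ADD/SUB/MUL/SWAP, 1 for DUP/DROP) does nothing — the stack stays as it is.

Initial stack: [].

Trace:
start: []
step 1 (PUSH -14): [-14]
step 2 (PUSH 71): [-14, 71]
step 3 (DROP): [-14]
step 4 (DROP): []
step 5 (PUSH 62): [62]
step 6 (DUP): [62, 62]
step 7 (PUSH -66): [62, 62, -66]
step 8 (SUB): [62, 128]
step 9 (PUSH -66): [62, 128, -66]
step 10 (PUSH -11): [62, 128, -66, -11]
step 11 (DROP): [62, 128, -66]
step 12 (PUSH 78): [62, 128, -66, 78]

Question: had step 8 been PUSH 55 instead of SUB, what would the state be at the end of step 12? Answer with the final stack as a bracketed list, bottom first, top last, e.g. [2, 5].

[62, 62, -66, 55, -66, 78]

(re-executing from step 8 with the substitution; state before step 8: [62, 62, -66])
step 8 (PUSH 55): [62, 62, -66, 55]
step 9 (PUSH -66): [62, 62, -66, 55, -66]
step 10 (PUSH -11): [62, 62, -66, 55, -66, -11]
step 11 (DROP): [62, 62, -66, 55, -66]
step 12 (PUSH 78): [62, 62, -66, 55, -66, 78]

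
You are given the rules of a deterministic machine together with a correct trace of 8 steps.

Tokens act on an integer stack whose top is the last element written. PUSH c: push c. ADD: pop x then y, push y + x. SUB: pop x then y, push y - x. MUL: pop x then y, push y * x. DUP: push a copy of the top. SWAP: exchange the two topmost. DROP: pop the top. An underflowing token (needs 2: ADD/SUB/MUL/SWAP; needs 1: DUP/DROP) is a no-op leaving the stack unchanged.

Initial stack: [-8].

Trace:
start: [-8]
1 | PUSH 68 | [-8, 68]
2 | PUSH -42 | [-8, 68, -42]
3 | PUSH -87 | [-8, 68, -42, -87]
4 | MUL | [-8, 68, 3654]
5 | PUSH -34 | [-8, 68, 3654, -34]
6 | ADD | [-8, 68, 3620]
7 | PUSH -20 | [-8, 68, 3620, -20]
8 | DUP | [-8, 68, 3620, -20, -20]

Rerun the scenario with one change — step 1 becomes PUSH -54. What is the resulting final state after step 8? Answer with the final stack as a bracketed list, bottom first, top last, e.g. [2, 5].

[-8, -54, 3620, -20, -20]

(re-executing from step 1 with the substitution; state before step 1: [-8])
1 | PUSH -54 | [-8, -54]
2 | PUSH -42 | [-8, -54, -42]
3 | PUSH -87 | [-8, -54, -42, -87]
4 | MUL | [-8, -54, 3654]
5 | PUSH -34 | [-8, -54, 3654, -34]
6 | ADD | [-8, -54, 3620]
7 | PUSH -20 | [-8, -54, 3620, -20]
8 | DUP | [-8, -54, 3620, -20, -20]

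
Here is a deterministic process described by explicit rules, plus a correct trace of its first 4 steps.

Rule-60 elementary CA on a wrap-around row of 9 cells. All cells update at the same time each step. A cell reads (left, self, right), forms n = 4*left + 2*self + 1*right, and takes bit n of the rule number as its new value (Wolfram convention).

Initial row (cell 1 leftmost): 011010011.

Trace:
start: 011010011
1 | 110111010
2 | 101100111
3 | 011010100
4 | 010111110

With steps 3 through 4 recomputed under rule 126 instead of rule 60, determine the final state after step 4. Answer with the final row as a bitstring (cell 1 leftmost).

(re-executing steps 3..4 under rule 126; state before step 3: 101100111)
3 | 111111100
4 | 100000111

100000111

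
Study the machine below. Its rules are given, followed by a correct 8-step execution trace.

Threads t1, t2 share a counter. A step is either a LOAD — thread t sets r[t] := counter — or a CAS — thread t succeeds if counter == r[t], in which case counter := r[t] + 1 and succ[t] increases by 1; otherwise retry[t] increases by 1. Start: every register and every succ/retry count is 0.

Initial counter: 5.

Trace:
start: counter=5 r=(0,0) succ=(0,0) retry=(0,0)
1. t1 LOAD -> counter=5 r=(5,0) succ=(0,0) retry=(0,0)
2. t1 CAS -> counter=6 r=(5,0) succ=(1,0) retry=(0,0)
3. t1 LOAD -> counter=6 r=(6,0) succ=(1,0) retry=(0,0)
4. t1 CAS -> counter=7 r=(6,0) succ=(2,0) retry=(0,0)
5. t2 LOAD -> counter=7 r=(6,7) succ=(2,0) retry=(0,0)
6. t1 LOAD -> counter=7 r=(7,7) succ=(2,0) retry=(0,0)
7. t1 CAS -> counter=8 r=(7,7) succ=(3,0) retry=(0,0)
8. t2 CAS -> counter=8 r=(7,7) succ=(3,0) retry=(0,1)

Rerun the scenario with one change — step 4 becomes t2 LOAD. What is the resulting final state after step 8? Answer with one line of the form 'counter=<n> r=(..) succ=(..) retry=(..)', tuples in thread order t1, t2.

(re-executing from step 4 with the substitution; state before step 4: counter=6 r=(6,0) succ=(1,0) retry=(0,0))
4. t2 LOAD -> counter=6 r=(6,6) succ=(1,0) retry=(0,0)
5. t2 LOAD -> counter=6 r=(6,6) succ=(1,0) retry=(0,0)
6. t1 LOAD -> counter=6 r=(6,6) succ=(1,0) retry=(0,0)
7. t1 CAS -> counter=7 r=(6,6) succ=(2,0) retry=(0,0)
8. t2 CAS -> counter=7 r=(6,6) succ=(2,0) retry=(0,1)

counter=7 r=(6,6) succ=(2,0) retry=(0,1)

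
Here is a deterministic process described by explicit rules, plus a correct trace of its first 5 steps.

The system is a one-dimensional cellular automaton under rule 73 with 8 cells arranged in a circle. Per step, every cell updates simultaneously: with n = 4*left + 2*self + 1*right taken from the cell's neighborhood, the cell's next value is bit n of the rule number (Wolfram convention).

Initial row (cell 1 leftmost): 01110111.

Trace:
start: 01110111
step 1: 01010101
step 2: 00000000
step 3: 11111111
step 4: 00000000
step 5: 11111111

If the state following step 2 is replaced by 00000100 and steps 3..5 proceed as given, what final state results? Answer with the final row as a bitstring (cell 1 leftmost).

01000000

state after step 2 := 00000100
step 3: 11110001
step 4: 00010101
step 5: 01000000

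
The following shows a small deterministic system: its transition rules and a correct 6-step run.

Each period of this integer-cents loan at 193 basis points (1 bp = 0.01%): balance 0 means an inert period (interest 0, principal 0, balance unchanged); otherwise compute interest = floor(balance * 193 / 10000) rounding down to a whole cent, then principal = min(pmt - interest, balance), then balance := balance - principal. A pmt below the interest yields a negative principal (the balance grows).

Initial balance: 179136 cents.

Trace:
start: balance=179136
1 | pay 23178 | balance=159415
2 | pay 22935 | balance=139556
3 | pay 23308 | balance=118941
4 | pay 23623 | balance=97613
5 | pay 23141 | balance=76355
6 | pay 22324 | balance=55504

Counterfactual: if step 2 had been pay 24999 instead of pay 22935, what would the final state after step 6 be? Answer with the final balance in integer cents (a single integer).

53276

(re-executing from step 2 with the substitution; state before step 2: balance=159415)
2 | pay 24999 | balance=137492
3 | pay 23308 | balance=116837
4 | pay 23623 | balance=95468
5 | pay 23141 | balance=74169
6 | pay 22324 | balance=53276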